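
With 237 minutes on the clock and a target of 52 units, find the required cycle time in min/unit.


Formula: CT = Available Time / Number of Units
CT = 237 min / 52 units
CT = 4.56 min/unit

4.56 min/unit


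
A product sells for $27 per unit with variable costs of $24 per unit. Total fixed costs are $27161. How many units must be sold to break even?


Formula: BEQ = Fixed Costs / (Price - Variable Cost)
Contribution margin = $27 - $24 = $3/unit
BEQ = ceil($27161 / $3/unit) = ceil(9053.67) = 9054 units

9054 units


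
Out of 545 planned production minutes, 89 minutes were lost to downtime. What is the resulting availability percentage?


Formula: Availability = (Planned Time - Downtime) / Planned Time * 100
Uptime = 545 - 89 = 456 min
Availability = 456 / 545 * 100 = 83.7%

83.7%


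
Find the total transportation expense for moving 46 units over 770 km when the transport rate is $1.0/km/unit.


TC = dist * cost * units = 770 * 1.0 * 46 = $35420.00

$35420.00


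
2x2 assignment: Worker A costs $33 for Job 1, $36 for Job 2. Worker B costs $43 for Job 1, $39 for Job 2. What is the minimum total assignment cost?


Option 1: A->1 + B->2 = $33 + $39 = $72
Option 2: A->2 + B->1 = $36 + $43 = $79
Min cost = min($72, $79) = $72

$72


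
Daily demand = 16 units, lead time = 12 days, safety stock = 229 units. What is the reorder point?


Formula: ROP = (Daily Demand * Lead Time) + Safety Stock
Demand during lead time = 16 * 12 = 192 units
ROP = 192 + 229 = 421 units

421 units


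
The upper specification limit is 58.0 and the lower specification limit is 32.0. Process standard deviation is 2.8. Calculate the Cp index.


Cp = (58.0 - 32.0) / (6 * 2.8)

1.55


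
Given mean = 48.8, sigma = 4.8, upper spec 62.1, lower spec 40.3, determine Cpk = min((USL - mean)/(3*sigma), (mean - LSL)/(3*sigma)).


Cpu = (62.1 - 48.8) / (3 * 4.8) = 0.92
Cpl = (48.8 - 40.3) / (3 * 4.8) = 0.59
Cpk = min(0.92, 0.59) = 0.59

0.59


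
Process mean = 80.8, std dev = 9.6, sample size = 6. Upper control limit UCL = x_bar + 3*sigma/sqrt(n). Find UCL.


UCL = 80.8 + 3 * 9.6 / sqrt(6)

92.56


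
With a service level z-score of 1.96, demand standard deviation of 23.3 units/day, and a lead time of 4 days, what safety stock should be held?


Formula: SS = z * sigma_d * sqrt(LT)
sqrt(LT) = sqrt(4) = 2.0
SS = 1.96 * 23.3 * 2.0
SS = 91.3 units

91.3 units


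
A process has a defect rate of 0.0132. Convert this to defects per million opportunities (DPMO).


DPMO = defect_rate * 1000000 = 0.0132 * 1000000

13200


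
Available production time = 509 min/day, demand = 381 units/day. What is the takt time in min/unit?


Formula: Takt Time = Available Production Time / Customer Demand
Takt = 509 min/day / 381 units/day
Takt = 1.34 min/unit

1.34 min/unit


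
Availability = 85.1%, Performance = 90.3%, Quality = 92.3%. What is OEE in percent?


Formula: OEE = Availability * Performance * Quality / 10000
A * P = 85.1% * 90.3% / 100 = 76.85%
OEE = 76.85% * 92.3% / 100 = 70.9%

70.9%


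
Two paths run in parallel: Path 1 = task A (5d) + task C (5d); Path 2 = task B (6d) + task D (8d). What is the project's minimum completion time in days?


Path 1 = 5 + 5 = 10 days
Path 2 = 6 + 8 = 14 days
Duration = max(10, 14) = 14 days

14 days


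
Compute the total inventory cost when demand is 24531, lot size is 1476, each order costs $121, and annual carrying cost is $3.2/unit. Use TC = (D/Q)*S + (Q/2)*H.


TC = 24531/1476 * 121 + 1476/2 * 3.2

$4372.61


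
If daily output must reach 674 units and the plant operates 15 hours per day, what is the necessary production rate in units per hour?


Formula: Production Rate = Daily Demand / Available Hours
Rate = 674 units/day / 15 hours/day
Rate = 44.9 units/hour

44.9 units/hour


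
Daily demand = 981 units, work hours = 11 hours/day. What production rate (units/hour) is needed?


Formula: Production Rate = Daily Demand / Available Hours
Rate = 981 units/day / 11 hours/day
Rate = 89.2 units/hour

89.2 units/hour


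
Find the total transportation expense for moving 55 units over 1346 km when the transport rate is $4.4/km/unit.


TC = dist * cost * units = 1346 * 4.4 * 55 = $325732.00

$325732.00


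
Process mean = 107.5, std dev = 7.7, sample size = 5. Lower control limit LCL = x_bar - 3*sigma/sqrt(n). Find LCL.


LCL = 107.5 - 3 * 7.7 / sqrt(5)

97.17


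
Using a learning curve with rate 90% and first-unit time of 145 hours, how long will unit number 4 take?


Formula: T_n = T_1 * (learning_rate)^(log2(n)) where learning_rate = rate/100
Doublings = log2(4) = 2
T_n = 145 * 0.9^2
T_n = 145 * 0.81 = 117.5 hours

117.5 hours


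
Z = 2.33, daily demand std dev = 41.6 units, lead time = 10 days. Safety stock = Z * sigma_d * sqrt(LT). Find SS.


Formula: SS = z * sigma_d * sqrt(LT)
sqrt(LT) = sqrt(10) = 3.1623
SS = 2.33 * 41.6 * 3.1623
SS = 306.5 units

306.5 units


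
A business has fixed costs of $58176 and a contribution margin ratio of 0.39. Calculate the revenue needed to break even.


Formula: BER = Fixed Costs / Contribution Margin Ratio
BER = $58176 / 0.39
BER = $149169.23 (to the nearest cent)

$149169.23


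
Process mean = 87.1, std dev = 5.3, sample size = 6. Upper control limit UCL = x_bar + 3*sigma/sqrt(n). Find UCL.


UCL = 87.1 + 3 * 5.3 / sqrt(6)

93.59


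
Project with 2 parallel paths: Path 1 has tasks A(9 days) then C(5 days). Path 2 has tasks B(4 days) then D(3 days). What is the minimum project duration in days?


Path 1 = 9 + 5 = 14 days
Path 2 = 4 + 3 = 7 days
Duration = max(14, 7) = 14 days

14 days


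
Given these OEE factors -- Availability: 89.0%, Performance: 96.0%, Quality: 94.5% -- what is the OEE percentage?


Formula: OEE = Availability * Performance * Quality / 10000
A * P = 89.0% * 96.0% / 100 = 85.44%
OEE = 85.44% * 94.5% / 100 = 80.7%

80.7%


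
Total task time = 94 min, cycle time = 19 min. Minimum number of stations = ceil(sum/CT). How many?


Formula: N_min = ceil(Sum of Task Times / Cycle Time)
N_min = ceil(94 min / 19 min) = ceil(4.9474)
N_min = 5 stations

5


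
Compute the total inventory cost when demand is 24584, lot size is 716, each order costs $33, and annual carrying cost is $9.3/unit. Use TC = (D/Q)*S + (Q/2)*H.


TC = 24584/716 * 33 + 716/2 * 9.3

$4462.46


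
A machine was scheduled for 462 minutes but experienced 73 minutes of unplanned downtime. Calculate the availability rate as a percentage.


Formula: Availability = (Planned Time - Downtime) / Planned Time * 100
Uptime = 462 - 73 = 389 min
Availability = 389 / 462 * 100 = 84.2%

84.2%


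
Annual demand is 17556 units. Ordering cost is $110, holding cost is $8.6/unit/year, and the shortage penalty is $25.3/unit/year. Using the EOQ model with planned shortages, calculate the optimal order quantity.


Formula: EOQ* = sqrt(2DS/H) * sqrt((H+P)/P)
Base EOQ = sqrt(2*17556*110/8.6) = 670.15 units
Correction = sqrt((8.6+25.3)/25.3) = 1.15755
EOQ* = 670.15 * 1.15755 = 775.7 units

775.7 units


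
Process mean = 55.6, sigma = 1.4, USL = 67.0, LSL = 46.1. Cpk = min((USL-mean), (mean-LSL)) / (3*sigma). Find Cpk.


Cpu = (67.0 - 55.6) / (3 * 1.4) = 2.71
Cpl = (55.6 - 46.1) / (3 * 1.4) = 2.26
Cpk = min(2.71, 2.26) = 2.26

2.26


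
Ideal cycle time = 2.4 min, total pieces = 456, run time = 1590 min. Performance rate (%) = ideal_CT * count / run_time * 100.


Formula: Performance = (Ideal CT * Total Count) / Run Time * 100
Ideal output time = 2.4 * 456 = 1094.4 min
Performance = 1094.4 / 1590 * 100 = 68.8%

68.8%


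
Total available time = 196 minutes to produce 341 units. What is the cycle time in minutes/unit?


Formula: CT = Available Time / Number of Units
CT = 196 min / 341 units
CT = 0.57 min/unit

0.57 min/unit


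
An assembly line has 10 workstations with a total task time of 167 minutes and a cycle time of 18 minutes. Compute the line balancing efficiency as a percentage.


Formula: Efficiency = Sum of Task Times / (N_stations * CT) * 100
Total station capacity = 10 stations * 18 min = 180 min
Efficiency = 167 / 180 * 100 = 92.8%

92.8%


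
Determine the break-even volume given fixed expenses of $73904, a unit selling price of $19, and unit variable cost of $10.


Formula: BEQ = Fixed Costs / (Price - Variable Cost)
Contribution margin = $19 - $10 = $9/unit
BEQ = ceil($73904 / $9/unit) = ceil(8211.56) = 8212 units

8212 units


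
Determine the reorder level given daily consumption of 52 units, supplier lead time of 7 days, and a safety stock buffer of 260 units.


Formula: ROP = (Daily Demand * Lead Time) + Safety Stock
Demand during lead time = 52 * 7 = 364 units
ROP = 364 + 260 = 624 units

624 units


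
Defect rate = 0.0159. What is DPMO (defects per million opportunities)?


DPMO = defect_rate * 1000000 = 0.0159 * 1000000

15900


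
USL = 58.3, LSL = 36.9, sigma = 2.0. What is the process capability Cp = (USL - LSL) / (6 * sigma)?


Cp = (58.3 - 36.9) / (6 * 2.0)

1.78


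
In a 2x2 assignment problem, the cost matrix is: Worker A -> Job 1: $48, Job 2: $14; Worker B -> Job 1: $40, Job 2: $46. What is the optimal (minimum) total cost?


Option 1: A->1 + B->2 = $48 + $46 = $94
Option 2: A->2 + B->1 = $14 + $40 = $54
Min cost = min($94, $54) = $54

$54


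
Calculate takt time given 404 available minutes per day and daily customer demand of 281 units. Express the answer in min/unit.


Formula: Takt Time = Available Production Time / Customer Demand
Takt = 404 min/day / 281 units/day
Takt = 1.44 min/unit

1.44 min/unit


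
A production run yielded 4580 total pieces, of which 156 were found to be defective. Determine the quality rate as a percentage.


Formula: Quality Rate = Good Pieces / Total Pieces * 100
Good pieces = 4580 - 156 = 4424
QR = 4424 / 4580 * 100 = 96.6%

96.6%


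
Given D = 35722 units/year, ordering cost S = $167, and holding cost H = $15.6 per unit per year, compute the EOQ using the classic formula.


Formula: EOQ = sqrt(2 * D * S / H)
Numerator: 2 * 35722 * 167 = 11931148
2DS/H = 11931148 / 15.6 = 764817.2
EOQ = sqrt(764817.2) = 874.5 units

874.5 units


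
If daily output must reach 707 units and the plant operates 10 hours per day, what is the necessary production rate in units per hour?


Formula: Production Rate = Daily Demand / Available Hours
Rate = 707 units/day / 10 hours/day
Rate = 70.7 units/hour

70.7 units/hour


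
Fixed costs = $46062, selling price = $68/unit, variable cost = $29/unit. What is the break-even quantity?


Formula: BEQ = Fixed Costs / (Price - Variable Cost)
Contribution margin = $68 - $29 = $39/unit
BEQ = ceil($46062 / $39/unit) = ceil(1181.08) = 1182 units

1182 units


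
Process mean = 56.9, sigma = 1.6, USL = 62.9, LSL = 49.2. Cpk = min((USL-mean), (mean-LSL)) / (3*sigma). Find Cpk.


Cpu = (62.9 - 56.9) / (3 * 1.6) = 1.25
Cpl = (56.9 - 49.2) / (3 * 1.6) = 1.6
Cpk = min(1.25, 1.6) = 1.25

1.25


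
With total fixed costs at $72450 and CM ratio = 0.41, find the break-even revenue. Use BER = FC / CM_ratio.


Formula: BER = Fixed Costs / Contribution Margin Ratio
BER = $72450 / 0.41
BER = $176707.32 (to the nearest cent)

$176707.32


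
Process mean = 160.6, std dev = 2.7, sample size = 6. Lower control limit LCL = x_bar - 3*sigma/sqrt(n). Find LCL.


LCL = 160.6 - 3 * 2.7 / sqrt(6)

157.29


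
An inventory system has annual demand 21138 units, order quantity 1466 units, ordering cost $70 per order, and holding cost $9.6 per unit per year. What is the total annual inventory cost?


TC = 21138/1466 * 70 + 1466/2 * 9.6

$8046.12


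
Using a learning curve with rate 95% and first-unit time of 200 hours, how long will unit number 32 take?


Formula: T_n = T_1 * (learning_rate)^(log2(n)) where learning_rate = rate/100
Doublings = log2(32) = 5
T_n = 200 * 0.95^5
T_n = 200 * 0.7738 = 154.8 hours

154.8 hours


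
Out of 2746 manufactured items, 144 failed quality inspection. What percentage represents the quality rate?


Formula: Quality Rate = Good Pieces / Total Pieces * 100
Good pieces = 2746 - 144 = 2602
QR = 2602 / 2746 * 100 = 94.8%

94.8%


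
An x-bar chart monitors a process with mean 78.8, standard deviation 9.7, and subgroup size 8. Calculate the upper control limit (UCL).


UCL = 78.8 + 3 * 9.7 / sqrt(8)

89.09


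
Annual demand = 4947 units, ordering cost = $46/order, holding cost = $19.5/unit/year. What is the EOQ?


Formula: EOQ = sqrt(2 * D * S / H)
Numerator: 2 * 4947 * 46 = 455124
2DS/H = 455124 / 19.5 = 23339.7
EOQ = sqrt(23339.7) = 152.8 units

152.8 units


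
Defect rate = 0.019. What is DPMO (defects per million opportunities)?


DPMO = defect_rate * 1000000 = 0.019 * 1000000

19000


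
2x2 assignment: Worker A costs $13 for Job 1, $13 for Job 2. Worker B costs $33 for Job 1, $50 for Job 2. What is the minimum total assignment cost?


Option 1: A->1 + B->2 = $13 + $50 = $63
Option 2: A->2 + B->1 = $13 + $33 = $46
Min cost = min($63, $46) = $46

$46


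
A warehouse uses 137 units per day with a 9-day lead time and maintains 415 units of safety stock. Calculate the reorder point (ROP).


Formula: ROP = (Daily Demand * Lead Time) + Safety Stock
Demand during lead time = 137 * 9 = 1233 units
ROP = 1233 + 415 = 1648 units

1648 units


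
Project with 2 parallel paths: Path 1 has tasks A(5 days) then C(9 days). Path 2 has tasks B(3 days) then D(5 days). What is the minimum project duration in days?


Path 1 = 5 + 9 = 14 days
Path 2 = 3 + 5 = 8 days
Duration = max(14, 8) = 14 days

14 days


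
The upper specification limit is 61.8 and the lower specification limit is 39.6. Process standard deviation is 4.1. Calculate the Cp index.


Cp = (61.8 - 39.6) / (6 * 4.1)

0.9


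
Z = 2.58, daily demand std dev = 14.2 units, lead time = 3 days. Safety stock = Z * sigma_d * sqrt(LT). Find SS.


Formula: SS = z * sigma_d * sqrt(LT)
sqrt(LT) = sqrt(3) = 1.7321
SS = 2.58 * 14.2 * 1.7321
SS = 63.5 units

63.5 units


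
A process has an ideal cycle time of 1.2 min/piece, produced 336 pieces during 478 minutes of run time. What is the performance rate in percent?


Formula: Performance = (Ideal CT * Total Count) / Run Time * 100
Ideal output time = 1.2 * 336 = 403.2 min
Performance = 403.2 / 478 * 100 = 84.4%

84.4%


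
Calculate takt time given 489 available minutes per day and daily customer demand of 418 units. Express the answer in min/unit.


Formula: Takt Time = Available Production Time / Customer Demand
Takt = 489 min/day / 418 units/day
Takt = 1.17 min/unit

1.17 min/unit


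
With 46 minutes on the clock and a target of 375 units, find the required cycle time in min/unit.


Formula: CT = Available Time / Number of Units
CT = 46 min / 375 units
CT = 0.12 min/unit

0.12 min/unit


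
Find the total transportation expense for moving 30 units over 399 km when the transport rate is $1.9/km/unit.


TC = dist * cost * units = 399 * 1.9 * 30 = $22743.00

$22743.00


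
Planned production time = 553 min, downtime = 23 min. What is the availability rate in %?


Formula: Availability = (Planned Time - Downtime) / Planned Time * 100
Uptime = 553 - 23 = 530 min
Availability = 530 / 553 * 100 = 95.8%

95.8%


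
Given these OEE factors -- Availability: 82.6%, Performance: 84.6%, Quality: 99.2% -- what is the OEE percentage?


Formula: OEE = Availability * Performance * Quality / 10000
A * P = 82.6% * 84.6% / 100 = 69.88%
OEE = 69.88% * 99.2% / 100 = 69.3%

69.3%


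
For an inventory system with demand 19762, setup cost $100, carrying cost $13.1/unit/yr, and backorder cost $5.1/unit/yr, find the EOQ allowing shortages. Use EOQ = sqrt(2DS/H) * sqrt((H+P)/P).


Formula: EOQ* = sqrt(2DS/H) * sqrt((H+P)/P)
Base EOQ = sqrt(2*19762*100/13.1) = 549.28 units
Correction = sqrt((13.1+5.1)/5.1) = 1.88908
EOQ* = 549.28 * 1.88908 = 1037.6 units

1037.6 units


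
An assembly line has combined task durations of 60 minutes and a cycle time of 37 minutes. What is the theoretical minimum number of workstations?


Formula: N_min = ceil(Sum of Task Times / Cycle Time)
N_min = ceil(60 min / 37 min) = ceil(1.6216)
N_min = 2 stations

2


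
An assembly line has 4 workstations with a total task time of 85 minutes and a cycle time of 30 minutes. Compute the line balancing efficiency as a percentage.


Formula: Efficiency = Sum of Task Times / (N_stations * CT) * 100
Total station capacity = 4 stations * 30 min = 120 min
Efficiency = 85 / 120 * 100 = 70.8%

70.8%


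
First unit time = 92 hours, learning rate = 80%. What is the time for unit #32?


Formula: T_n = T_1 * (learning_rate)^(log2(n)) where learning_rate = rate/100
Doublings = log2(32) = 5
T_n = 92 * 0.8^5
T_n = 92 * 0.3277 = 30.1 hours

30.1 hours


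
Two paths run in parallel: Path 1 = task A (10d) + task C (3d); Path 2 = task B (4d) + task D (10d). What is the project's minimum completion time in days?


Path 1 = 10 + 3 = 13 days
Path 2 = 4 + 10 = 14 days
Duration = max(13, 14) = 14 days

14 days


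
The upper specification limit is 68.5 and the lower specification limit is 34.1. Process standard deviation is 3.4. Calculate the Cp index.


Cp = (68.5 - 34.1) / (6 * 3.4)

1.69


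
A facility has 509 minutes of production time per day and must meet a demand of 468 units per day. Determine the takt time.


Formula: Takt Time = Available Production Time / Customer Demand
Takt = 509 min/day / 468 units/day
Takt = 1.09 min/unit

1.09 min/unit


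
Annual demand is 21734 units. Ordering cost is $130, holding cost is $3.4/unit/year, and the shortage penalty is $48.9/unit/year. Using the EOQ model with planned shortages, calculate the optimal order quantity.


Formula: EOQ* = sqrt(2DS/H) * sqrt((H+P)/P)
Base EOQ = sqrt(2*21734*130/3.4) = 1289.19 units
Correction = sqrt((3.4+48.9)/48.9) = 1.03418
EOQ* = 1289.19 * 1.03418 = 1333.3 units

1333.3 units


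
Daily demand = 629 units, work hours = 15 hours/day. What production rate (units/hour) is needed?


Formula: Production Rate = Daily Demand / Available Hours
Rate = 629 units/day / 15 hours/day
Rate = 41.9 units/hour

41.9 units/hour


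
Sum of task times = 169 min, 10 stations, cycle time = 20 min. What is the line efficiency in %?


Formula: Efficiency = Sum of Task Times / (N_stations * CT) * 100
Total station capacity = 10 stations * 20 min = 200 min
Efficiency = 169 / 200 * 100 = 84.5%

84.5%


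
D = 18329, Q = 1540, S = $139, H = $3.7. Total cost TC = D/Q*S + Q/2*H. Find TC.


TC = 18329/1540 * 139 + 1540/2 * 3.7

$4503.37


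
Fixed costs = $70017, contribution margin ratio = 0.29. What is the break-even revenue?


Formula: BER = Fixed Costs / Contribution Margin Ratio
BER = $70017 / 0.29
BER = $241437.93 (to the nearest cent)

$241437.93


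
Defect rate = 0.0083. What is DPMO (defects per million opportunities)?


DPMO = defect_rate * 1000000 = 0.0083 * 1000000

8300


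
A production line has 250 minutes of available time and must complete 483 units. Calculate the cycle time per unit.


Formula: CT = Available Time / Number of Units
CT = 250 min / 483 units
CT = 0.52 min/unit

0.52 min/unit


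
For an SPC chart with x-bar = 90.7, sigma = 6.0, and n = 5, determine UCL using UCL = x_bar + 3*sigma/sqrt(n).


UCL = 90.7 + 3 * 6.0 / sqrt(5)

98.75


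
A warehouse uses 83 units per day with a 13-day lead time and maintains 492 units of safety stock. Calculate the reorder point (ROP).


Formula: ROP = (Daily Demand * Lead Time) + Safety Stock
Demand during lead time = 83 * 13 = 1079 units
ROP = 1079 + 492 = 1571 units

1571 units


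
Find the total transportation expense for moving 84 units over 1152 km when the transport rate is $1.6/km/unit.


TC = dist * cost * units = 1152 * 1.6 * 84 = $154828.80

$154828.80


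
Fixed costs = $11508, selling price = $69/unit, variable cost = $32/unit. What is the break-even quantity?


Formula: BEQ = Fixed Costs / (Price - Variable Cost)
Contribution margin = $69 - $32 = $37/unit
BEQ = ceil($11508 / $37/unit) = ceil(311.03) = 312 units

312 units


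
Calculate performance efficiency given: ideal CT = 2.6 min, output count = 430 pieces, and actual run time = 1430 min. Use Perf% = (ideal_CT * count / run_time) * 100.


Formula: Performance = (Ideal CT * Total Count) / Run Time * 100
Ideal output time = 2.6 * 430 = 1118.0 min
Performance = 1118.0 / 1430 * 100 = 78.2%

78.2%


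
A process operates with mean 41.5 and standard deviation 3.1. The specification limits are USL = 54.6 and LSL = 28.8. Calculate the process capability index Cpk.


Cpu = (54.6 - 41.5) / (3 * 3.1) = 1.41
Cpl = (41.5 - 28.8) / (3 * 3.1) = 1.37
Cpk = min(1.41, 1.37) = 1.37

1.37


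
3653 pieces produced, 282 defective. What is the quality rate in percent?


Formula: Quality Rate = Good Pieces / Total Pieces * 100
Good pieces = 3653 - 282 = 3371
QR = 3371 / 3653 * 100 = 92.3%

92.3%


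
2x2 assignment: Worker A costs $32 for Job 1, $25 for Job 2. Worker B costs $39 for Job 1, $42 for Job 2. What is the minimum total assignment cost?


Option 1: A->1 + B->2 = $32 + $42 = $74
Option 2: A->2 + B->1 = $25 + $39 = $64
Min cost = min($74, $64) = $64

$64


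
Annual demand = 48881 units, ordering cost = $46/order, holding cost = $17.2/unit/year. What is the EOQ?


Formula: EOQ = sqrt(2 * D * S / H)
Numerator: 2 * 48881 * 46 = 4497052
2DS/H = 4497052 / 17.2 = 261456.5
EOQ = sqrt(261456.5) = 511.3 units

511.3 units


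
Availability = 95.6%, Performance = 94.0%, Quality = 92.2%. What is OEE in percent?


Formula: OEE = Availability * Performance * Quality / 10000
A * P = 95.6% * 94.0% / 100 = 89.86%
OEE = 89.86% * 92.2% / 100 = 82.9%

82.9%


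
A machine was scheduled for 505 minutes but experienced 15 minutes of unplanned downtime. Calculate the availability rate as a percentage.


Formula: Availability = (Planned Time - Downtime) / Planned Time * 100
Uptime = 505 - 15 = 490 min
Availability = 490 / 505 * 100 = 97.0%

97.0%


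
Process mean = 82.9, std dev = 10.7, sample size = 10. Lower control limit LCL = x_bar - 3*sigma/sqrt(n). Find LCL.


LCL = 82.9 - 3 * 10.7 / sqrt(10)

72.75


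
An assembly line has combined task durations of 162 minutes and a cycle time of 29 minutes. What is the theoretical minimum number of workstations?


Formula: N_min = ceil(Sum of Task Times / Cycle Time)
N_min = ceil(162 min / 29 min) = ceil(5.5862)
N_min = 6 stations

6


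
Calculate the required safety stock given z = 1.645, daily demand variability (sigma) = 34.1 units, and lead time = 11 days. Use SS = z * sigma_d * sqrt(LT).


Formula: SS = z * sigma_d * sqrt(LT)
sqrt(LT) = sqrt(11) = 3.3166
SS = 1.645 * 34.1 * 3.3166
SS = 186.0 units

186.0 units


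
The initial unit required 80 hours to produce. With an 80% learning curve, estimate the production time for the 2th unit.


Formula: T_n = T_1 * (learning_rate)^(log2(n)) where learning_rate = rate/100
Doublings = log2(2) = 1
T_n = 80 * 0.8^1
T_n = 80 * 0.8 = 64.0 hours

64.0 hours


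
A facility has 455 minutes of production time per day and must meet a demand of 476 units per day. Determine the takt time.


Formula: Takt Time = Available Production Time / Customer Demand
Takt = 455 min/day / 476 units/day
Takt = 0.96 min/unit

0.96 min/unit


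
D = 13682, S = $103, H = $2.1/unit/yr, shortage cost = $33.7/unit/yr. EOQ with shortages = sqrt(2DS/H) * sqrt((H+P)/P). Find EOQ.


Formula: EOQ* = sqrt(2DS/H) * sqrt((H+P)/P)
Base EOQ = sqrt(2*13682*103/2.1) = 1158.51 units
Correction = sqrt((2.1+33.7)/33.7) = 1.03069
EOQ* = 1158.51 * 1.03069 = 1194.1 units

1194.1 units


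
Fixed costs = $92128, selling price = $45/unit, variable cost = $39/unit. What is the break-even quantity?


Formula: BEQ = Fixed Costs / (Price - Variable Cost)
Contribution margin = $45 - $39 = $6/unit
BEQ = ceil($92128 / $6/unit) = ceil(15354.67) = 15355 units

15355 units


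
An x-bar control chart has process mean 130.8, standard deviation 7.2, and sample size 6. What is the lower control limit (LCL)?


LCL = 130.8 - 3 * 7.2 / sqrt(6)

121.98


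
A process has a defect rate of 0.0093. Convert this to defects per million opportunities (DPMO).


DPMO = defect_rate * 1000000 = 0.0093 * 1000000

9300


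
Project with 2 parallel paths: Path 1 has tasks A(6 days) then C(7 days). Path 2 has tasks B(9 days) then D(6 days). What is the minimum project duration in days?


Path 1 = 6 + 7 = 13 days
Path 2 = 9 + 6 = 15 days
Duration = max(13, 15) = 15 days

15 days


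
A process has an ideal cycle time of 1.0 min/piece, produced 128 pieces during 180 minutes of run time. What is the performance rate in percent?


Formula: Performance = (Ideal CT * Total Count) / Run Time * 100
Ideal output time = 1.0 * 128 = 128.0 min
Performance = 128.0 / 180 * 100 = 71.1%

71.1%


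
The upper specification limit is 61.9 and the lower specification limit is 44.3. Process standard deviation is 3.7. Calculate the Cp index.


Cp = (61.9 - 44.3) / (6 * 3.7)

0.79


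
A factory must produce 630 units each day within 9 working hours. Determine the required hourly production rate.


Formula: Production Rate = Daily Demand / Available Hours
Rate = 630 units/day / 9 hours/day
Rate = 70.0 units/hour

70.0 units/hour


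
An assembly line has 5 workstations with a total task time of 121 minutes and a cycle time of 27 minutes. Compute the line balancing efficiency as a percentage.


Formula: Efficiency = Sum of Task Times / (N_stations * CT) * 100
Total station capacity = 5 stations * 27 min = 135 min
Efficiency = 121 / 135 * 100 = 89.6%

89.6%


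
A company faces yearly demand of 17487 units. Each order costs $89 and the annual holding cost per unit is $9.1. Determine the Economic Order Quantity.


Formula: EOQ = sqrt(2 * D * S / H)
Numerator: 2 * 17487 * 89 = 3112686
2DS/H = 3112686 / 9.1 = 342053.4
EOQ = sqrt(342053.4) = 584.9 units

584.9 units


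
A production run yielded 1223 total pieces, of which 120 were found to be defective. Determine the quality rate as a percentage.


Formula: Quality Rate = Good Pieces / Total Pieces * 100
Good pieces = 1223 - 120 = 1103
QR = 1103 / 1223 * 100 = 90.2%

90.2%


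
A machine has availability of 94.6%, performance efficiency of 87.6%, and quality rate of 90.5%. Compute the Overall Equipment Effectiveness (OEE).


Formula: OEE = Availability * Performance * Quality / 10000
A * P = 94.6% * 87.6% / 100 = 82.87%
OEE = 82.87% * 90.5% / 100 = 75.0%

75.0%


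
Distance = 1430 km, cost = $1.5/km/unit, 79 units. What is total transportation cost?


TC = dist * cost * units = 1430 * 1.5 * 79 = $169455.00

$169455.00


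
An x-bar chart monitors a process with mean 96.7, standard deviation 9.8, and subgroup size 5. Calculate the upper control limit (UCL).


UCL = 96.7 + 3 * 9.8 / sqrt(5)

109.85


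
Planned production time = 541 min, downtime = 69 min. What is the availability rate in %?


Formula: Availability = (Planned Time - Downtime) / Planned Time * 100
Uptime = 541 - 69 = 472 min
Availability = 472 / 541 * 100 = 87.2%

87.2%


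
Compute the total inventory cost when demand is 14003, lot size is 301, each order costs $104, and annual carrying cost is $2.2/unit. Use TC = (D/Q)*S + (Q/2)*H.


TC = 14003/301 * 104 + 301/2 * 2.2

$5169.35


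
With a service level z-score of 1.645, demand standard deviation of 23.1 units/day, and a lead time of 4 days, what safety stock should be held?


Formula: SS = z * sigma_d * sqrt(LT)
sqrt(LT) = sqrt(4) = 2.0
SS = 1.645 * 23.1 * 2.0
SS = 76.0 units

76.0 units


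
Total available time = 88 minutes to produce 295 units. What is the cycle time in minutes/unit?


Formula: CT = Available Time / Number of Units
CT = 88 min / 295 units
CT = 0.3 min/unit

0.3 min/unit


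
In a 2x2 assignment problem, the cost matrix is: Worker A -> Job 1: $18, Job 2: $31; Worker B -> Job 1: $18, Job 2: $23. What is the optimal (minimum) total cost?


Option 1: A->1 + B->2 = $18 + $23 = $41
Option 2: A->2 + B->1 = $31 + $18 = $49
Min cost = min($41, $49) = $41

$41


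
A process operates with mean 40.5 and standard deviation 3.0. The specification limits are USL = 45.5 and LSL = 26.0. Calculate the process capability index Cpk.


Cpu = (45.5 - 40.5) / (3 * 3.0) = 0.56
Cpl = (40.5 - 26.0) / (3 * 3.0) = 1.61
Cpk = min(0.56, 1.61) = 0.56

0.56


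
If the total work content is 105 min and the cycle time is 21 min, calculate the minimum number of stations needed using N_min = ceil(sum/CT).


Formula: N_min = ceil(Sum of Task Times / Cycle Time)
N_min = ceil(105 min / 21 min) = ceil(5.0)
N_min = 5 stations

5


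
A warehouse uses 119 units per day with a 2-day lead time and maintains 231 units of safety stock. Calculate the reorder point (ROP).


Formula: ROP = (Daily Demand * Lead Time) + Safety Stock
Demand during lead time = 119 * 2 = 238 units
ROP = 238 + 231 = 469 units

469 units


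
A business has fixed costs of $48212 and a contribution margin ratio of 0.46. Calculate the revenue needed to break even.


Formula: BER = Fixed Costs / Contribution Margin Ratio
BER = $48212 / 0.46
BER = $104808.70 (to the nearest cent)

$104808.70


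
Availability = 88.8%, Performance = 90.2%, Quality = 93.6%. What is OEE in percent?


Formula: OEE = Availability * Performance * Quality / 10000
A * P = 88.8% * 90.2% / 100 = 80.1%
OEE = 80.1% * 93.6% / 100 = 75.0%

75.0%


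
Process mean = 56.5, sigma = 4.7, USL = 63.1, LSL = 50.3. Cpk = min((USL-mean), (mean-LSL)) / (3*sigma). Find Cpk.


Cpu = (63.1 - 56.5) / (3 * 4.7) = 0.47
Cpl = (56.5 - 50.3) / (3 * 4.7) = 0.44
Cpk = min(0.47, 0.44) = 0.44

0.44


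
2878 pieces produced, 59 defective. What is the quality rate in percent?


Formula: Quality Rate = Good Pieces / Total Pieces * 100
Good pieces = 2878 - 59 = 2819
QR = 2819 / 2878 * 100 = 97.9%

97.9%


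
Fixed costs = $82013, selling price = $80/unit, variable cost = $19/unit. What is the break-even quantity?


Formula: BEQ = Fixed Costs / (Price - Variable Cost)
Contribution margin = $80 - $19 = $61/unit
BEQ = ceil($82013 / $61/unit) = ceil(1344.48) = 1345 units

1345 units


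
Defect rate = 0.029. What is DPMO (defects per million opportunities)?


DPMO = defect_rate * 1000000 = 0.029 * 1000000

29000


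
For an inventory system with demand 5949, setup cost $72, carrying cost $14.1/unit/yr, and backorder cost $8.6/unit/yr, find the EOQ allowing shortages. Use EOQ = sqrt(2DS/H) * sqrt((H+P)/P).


Formula: EOQ* = sqrt(2DS/H) * sqrt((H+P)/P)
Base EOQ = sqrt(2*5949*72/14.1) = 246.49 units
Correction = sqrt((14.1+8.6)/8.6) = 1.62466
EOQ* = 246.49 * 1.62466 = 400.5 units

400.5 units


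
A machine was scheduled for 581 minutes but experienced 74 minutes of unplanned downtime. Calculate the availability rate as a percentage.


Formula: Availability = (Planned Time - Downtime) / Planned Time * 100
Uptime = 581 - 74 = 507 min
Availability = 507 / 581 * 100 = 87.3%

87.3%


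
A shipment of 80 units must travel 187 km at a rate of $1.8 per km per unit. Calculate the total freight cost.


TC = dist * cost * units = 187 * 1.8 * 80 = $26928.00

$26928.00


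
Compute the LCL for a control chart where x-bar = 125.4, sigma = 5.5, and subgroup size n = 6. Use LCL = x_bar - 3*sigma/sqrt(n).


LCL = 125.4 - 3 * 5.5 / sqrt(6)

118.66


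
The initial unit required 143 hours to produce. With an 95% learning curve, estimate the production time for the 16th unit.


Formula: T_n = T_1 * (learning_rate)^(log2(n)) where learning_rate = rate/100
Doublings = log2(16) = 4
T_n = 143 * 0.95^4
T_n = 143 * 0.8145 = 116.5 hours

116.5 hours


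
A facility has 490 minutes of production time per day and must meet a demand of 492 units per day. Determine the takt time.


Formula: Takt Time = Available Production Time / Customer Demand
Takt = 490 min/day / 492 units/day
Takt = 1.0 min/unit

1.0 min/unit


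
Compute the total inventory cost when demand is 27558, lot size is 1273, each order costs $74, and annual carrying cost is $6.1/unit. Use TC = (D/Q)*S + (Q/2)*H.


TC = 27558/1273 * 74 + 1273/2 * 6.1

$5484.61


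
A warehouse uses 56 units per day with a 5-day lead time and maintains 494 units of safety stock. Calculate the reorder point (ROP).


Formula: ROP = (Daily Demand * Lead Time) + Safety Stock
Demand during lead time = 56 * 5 = 280 units
ROP = 280 + 494 = 774 units

774 units


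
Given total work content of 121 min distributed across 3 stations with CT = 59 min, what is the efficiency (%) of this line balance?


Formula: Efficiency = Sum of Task Times / (N_stations * CT) * 100
Total station capacity = 3 stations * 59 min = 177 min
Efficiency = 121 / 177 * 100 = 68.4%

68.4%


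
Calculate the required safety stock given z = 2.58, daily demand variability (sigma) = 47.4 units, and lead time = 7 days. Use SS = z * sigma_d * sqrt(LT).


Formula: SS = z * sigma_d * sqrt(LT)
sqrt(LT) = sqrt(7) = 2.6458
SS = 2.58 * 47.4 * 2.6458
SS = 323.6 units

323.6 units


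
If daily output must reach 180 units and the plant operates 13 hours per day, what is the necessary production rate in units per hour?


Formula: Production Rate = Daily Demand / Available Hours
Rate = 180 units/day / 13 hours/day
Rate = 13.8 units/hour

13.8 units/hour


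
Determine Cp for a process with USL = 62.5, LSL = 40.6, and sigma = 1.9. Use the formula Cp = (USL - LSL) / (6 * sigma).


Cp = (62.5 - 40.6) / (6 * 1.9)

1.92


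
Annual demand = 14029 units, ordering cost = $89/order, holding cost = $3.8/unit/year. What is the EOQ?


Formula: EOQ = sqrt(2 * D * S / H)
Numerator: 2 * 14029 * 89 = 2497162
2DS/H = 2497162 / 3.8 = 657147.9
EOQ = sqrt(657147.9) = 810.6 units

810.6 units


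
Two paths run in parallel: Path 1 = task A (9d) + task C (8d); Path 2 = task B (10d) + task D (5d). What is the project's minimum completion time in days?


Path 1 = 9 + 8 = 17 days
Path 2 = 10 + 5 = 15 days
Duration = max(17, 15) = 17 days

17 days


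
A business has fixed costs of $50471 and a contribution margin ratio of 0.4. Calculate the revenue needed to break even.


Formula: BER = Fixed Costs / Contribution Margin Ratio
BER = $50471 / 0.4
BER = $126177.50 (to the nearest cent)

$126177.50


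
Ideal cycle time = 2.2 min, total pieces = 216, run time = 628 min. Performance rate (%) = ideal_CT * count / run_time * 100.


Formula: Performance = (Ideal CT * Total Count) / Run Time * 100
Ideal output time = 2.2 * 216 = 475.2 min
Performance = 475.2 / 628 * 100 = 75.7%

75.7%


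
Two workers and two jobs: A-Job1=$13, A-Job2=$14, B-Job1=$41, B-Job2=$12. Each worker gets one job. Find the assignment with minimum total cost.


Option 1: A->1 + B->2 = $13 + $12 = $25
Option 2: A->2 + B->1 = $14 + $41 = $55
Min cost = min($25, $55) = $25

$25


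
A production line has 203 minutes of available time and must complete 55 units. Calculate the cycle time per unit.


Formula: CT = Available Time / Number of Units
CT = 203 min / 55 units
CT = 3.69 min/unit

3.69 min/unit


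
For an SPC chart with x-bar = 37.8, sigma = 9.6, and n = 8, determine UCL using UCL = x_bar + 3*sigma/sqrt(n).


UCL = 37.8 + 3 * 9.6 / sqrt(8)

47.98


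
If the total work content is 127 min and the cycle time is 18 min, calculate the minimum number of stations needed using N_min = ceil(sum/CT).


Formula: N_min = ceil(Sum of Task Times / Cycle Time)
N_min = ceil(127 min / 18 min) = ceil(7.0556)
N_min = 8 stations

8


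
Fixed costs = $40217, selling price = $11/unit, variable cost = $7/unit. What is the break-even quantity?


Formula: BEQ = Fixed Costs / (Price - Variable Cost)
Contribution margin = $11 - $7 = $4/unit
BEQ = ceil($40217 / $4/unit) = ceil(10054.25) = 10055 units

10055 units


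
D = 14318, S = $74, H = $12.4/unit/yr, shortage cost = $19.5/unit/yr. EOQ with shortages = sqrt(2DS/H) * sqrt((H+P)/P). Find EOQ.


Formula: EOQ* = sqrt(2DS/H) * sqrt((H+P)/P)
Base EOQ = sqrt(2*14318*74/12.4) = 413.39 units
Correction = sqrt((12.4+19.5)/19.5) = 1.27902
EOQ* = 413.39 * 1.27902 = 528.7 units

528.7 units


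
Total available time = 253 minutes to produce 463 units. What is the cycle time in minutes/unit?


Formula: CT = Available Time / Number of Units
CT = 253 min / 463 units
CT = 0.55 min/unit

0.55 min/unit


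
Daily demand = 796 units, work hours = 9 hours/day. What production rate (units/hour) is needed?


Formula: Production Rate = Daily Demand / Available Hours
Rate = 796 units/day / 9 hours/day
Rate = 88.4 units/hour

88.4 units/hour


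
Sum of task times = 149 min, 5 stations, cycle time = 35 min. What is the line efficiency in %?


Formula: Efficiency = Sum of Task Times / (N_stations * CT) * 100
Total station capacity = 5 stations * 35 min = 175 min
Efficiency = 149 / 175 * 100 = 85.1%

85.1%


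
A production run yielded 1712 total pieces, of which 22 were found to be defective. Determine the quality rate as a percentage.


Formula: Quality Rate = Good Pieces / Total Pieces * 100
Good pieces = 1712 - 22 = 1690
QR = 1690 / 1712 * 100 = 98.7%

98.7%


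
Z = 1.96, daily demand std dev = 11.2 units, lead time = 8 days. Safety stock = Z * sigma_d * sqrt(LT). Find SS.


Formula: SS = z * sigma_d * sqrt(LT)
sqrt(LT) = sqrt(8) = 2.8284
SS = 1.96 * 11.2 * 2.8284
SS = 62.1 units

62.1 units


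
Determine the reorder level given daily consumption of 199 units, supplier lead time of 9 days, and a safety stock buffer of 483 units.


Formula: ROP = (Daily Demand * Lead Time) + Safety Stock
Demand during lead time = 199 * 9 = 1791 units
ROP = 1791 + 483 = 2274 units

2274 units


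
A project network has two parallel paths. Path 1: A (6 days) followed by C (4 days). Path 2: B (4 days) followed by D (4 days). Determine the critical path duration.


Path 1 = 6 + 4 = 10 days
Path 2 = 4 + 4 = 8 days
Duration = max(10, 8) = 10 days

10 days


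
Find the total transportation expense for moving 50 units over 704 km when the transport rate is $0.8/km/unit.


TC = dist * cost * units = 704 * 0.8 * 50 = $28160.00

$28160.00


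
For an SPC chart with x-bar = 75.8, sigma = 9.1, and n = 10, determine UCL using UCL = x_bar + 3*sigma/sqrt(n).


UCL = 75.8 + 3 * 9.1 / sqrt(10)

84.43


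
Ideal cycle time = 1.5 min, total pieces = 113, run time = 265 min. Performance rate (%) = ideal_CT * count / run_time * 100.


Formula: Performance = (Ideal CT * Total Count) / Run Time * 100
Ideal output time = 1.5 * 113 = 169.5 min
Performance = 169.5 / 265 * 100 = 64.0%

64.0%


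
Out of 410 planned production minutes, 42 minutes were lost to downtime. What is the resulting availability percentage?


Formula: Availability = (Planned Time - Downtime) / Planned Time * 100
Uptime = 410 - 42 = 368 min
Availability = 368 / 410 * 100 = 89.8%

89.8%


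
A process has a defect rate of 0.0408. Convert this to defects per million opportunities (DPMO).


DPMO = defect_rate * 1000000 = 0.0408 * 1000000

40800


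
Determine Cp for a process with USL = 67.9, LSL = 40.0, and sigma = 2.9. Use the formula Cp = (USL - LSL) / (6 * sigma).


Cp = (67.9 - 40.0) / (6 * 2.9)

1.6


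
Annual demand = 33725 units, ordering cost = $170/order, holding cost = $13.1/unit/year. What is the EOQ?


Formula: EOQ = sqrt(2 * D * S / H)
Numerator: 2 * 33725 * 170 = 11466500
2DS/H = 11466500 / 13.1 = 875305.3
EOQ = sqrt(875305.3) = 935.6 units

935.6 units


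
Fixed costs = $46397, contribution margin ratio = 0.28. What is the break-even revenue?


Formula: BER = Fixed Costs / Contribution Margin Ratio
BER = $46397 / 0.28
BER = $165703.57 (to the nearest cent)

$165703.57
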